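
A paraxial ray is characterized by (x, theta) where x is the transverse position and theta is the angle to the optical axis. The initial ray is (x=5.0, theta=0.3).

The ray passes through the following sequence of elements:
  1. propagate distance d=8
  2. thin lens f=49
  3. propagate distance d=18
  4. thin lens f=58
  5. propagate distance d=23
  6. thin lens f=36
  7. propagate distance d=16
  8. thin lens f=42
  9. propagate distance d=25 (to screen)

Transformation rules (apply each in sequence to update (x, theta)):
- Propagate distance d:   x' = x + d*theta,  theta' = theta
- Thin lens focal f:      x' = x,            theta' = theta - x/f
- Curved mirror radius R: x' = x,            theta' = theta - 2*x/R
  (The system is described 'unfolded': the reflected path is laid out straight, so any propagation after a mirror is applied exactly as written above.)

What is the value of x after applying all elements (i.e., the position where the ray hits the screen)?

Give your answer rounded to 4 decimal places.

Answer: -5.2477

Derivation:
Initial: x=5.0000 theta=0.3000
After 1 (propagate distance d=8): x=7.4000 theta=0.3000
After 2 (thin lens f=49): x=7.4000 theta=73/490 (≈0.1490)
After 3 (propagate distance d=18): x=494/49 (≈10.0816) theta=73/490 (≈0.1490)
After 4 (thin lens f=58): x=494/49 (≈10.0816) theta=-353/14210 (≈-0.0248)
After 5 (propagate distance d=23): x=135141/14210 (≈9.5103) theta=-353/14210 (≈-0.0248)
After 6 (thin lens f=36): x=135141/14210 (≈9.5103) theta=-49283/170520 (≈-0.2890)
After 7 (propagate distance d=16): x=208291/42630 (≈4.8860) theta=-49283/170520 (≈-0.2890)
After 8 (thin lens f=42): x=208291/42630 (≈4.8860) theta=-290305/716184 (≈-0.4053)
After 9 (propagate distance d=25 (to screen)): x=-647989/123480 (≈-5.2477) theta=-290305/716184 (≈-0.4053)
Rounded to 4 decimal places: x = -5.2477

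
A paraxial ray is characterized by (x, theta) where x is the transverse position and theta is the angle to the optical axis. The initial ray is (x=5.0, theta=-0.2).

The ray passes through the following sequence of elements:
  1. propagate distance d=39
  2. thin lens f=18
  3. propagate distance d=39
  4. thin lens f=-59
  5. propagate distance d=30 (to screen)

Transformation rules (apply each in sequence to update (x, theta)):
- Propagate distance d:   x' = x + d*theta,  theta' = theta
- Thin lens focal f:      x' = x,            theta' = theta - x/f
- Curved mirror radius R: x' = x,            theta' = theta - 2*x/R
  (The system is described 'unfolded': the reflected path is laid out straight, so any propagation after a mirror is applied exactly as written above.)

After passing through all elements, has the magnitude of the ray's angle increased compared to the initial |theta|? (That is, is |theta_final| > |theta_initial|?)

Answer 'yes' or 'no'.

Initial: x=5.0000 theta=-0.2000
After 1 (propagate distance d=39): x=-2.8000 theta=-0.2000
After 2 (thin lens f=18): x=-2.8000 theta=-2/45 (≈-0.0444)
After 3 (propagate distance d=39): x=-68/15 (≈-4.5333) theta=-2/45 (≈-0.0444)
After 4 (thin lens f=-59): x=-68/15 (≈-4.5333) theta=-322/2655 (≈-0.1213)
After 5 (propagate distance d=30 (to screen)): x=-7232/885 (≈-8.1718) theta=-322/2655 (≈-0.1213)
|theta_initial|=0.2000 |theta_final|=322/2655 (≈0.1213) -> not increased

Answer: no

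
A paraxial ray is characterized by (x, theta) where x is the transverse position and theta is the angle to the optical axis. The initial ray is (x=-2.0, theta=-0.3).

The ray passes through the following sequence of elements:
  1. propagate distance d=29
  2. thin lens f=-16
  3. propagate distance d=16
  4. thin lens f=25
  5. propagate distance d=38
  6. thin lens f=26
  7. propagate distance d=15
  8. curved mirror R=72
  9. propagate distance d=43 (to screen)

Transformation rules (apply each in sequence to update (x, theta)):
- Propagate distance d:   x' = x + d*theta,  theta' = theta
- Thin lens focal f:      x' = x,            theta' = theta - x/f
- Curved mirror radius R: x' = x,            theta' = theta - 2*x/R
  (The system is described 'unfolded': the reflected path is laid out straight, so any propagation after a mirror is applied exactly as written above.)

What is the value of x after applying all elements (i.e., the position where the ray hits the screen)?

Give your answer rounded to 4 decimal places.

Initial: x=-2.0000 theta=-0.3000
After 1 (propagate distance d=29): x=-10.7000 theta=-0.3000
After 2 (thin lens f=-16): x=-10.7000 theta=-31/32 (≈-0.9688)
After 3 (propagate distance d=16): x=-26.2000 theta=-31/32 (≈-0.9688)
After 4 (thin lens f=25): x=-26.2000 theta=317/4000 (≈0.0793)
After 5 (propagate distance d=38): x=-23.1885 theta=317/4000 (≈0.0793)
After 6 (thin lens f=26): x=-23.1885 theta=25249/26000 (≈0.9711)
After 7 (propagate distance d=15): x=-112083/13000 (≈-8.6218) theta=25249/26000 (≈0.9711)
After 8 (curved mirror R=72): x=-112083/13000 (≈-8.6218) theta=37771/31200 (≈1.2106)
After 9 (propagate distance d=43 (to screen)): x=521213/12000 (≈43.4344) theta=37771/31200 (≈1.2106)
Rounded to 4 decimal places: x = 43.4344

Answer: 43.4344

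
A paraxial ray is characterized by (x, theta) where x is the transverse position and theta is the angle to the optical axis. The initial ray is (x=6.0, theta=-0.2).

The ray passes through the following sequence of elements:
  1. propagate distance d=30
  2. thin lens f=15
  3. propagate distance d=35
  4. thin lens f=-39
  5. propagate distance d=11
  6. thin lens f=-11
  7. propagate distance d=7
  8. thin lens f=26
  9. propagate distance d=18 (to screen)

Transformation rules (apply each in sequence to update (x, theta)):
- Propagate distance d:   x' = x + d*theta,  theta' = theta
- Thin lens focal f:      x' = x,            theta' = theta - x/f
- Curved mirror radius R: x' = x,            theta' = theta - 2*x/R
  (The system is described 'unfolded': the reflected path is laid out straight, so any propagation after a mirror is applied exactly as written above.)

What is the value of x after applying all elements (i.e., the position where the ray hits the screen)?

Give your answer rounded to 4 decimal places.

Initial: x=6.0000 theta=-0.2000
After 1 (propagate distance d=30): x=0.0000 theta=-0.2000
After 2 (thin lens f=15): x=0.0000 theta=-0.2000
After 3 (propagate distance d=35): x=-7.0000 theta=-0.2000
After 4 (thin lens f=-39): x=-7.0000 theta=-74/195 (≈-0.3795)
After 5 (propagate distance d=11): x=-2179/195 (≈-11.1744) theta=-74/195 (≈-0.3795)
After 6 (thin lens f=-11): x=-2179/195 (≈-11.1744) theta=-2993/2145 (≈-1.3953)
After 7 (propagate distance d=7): x=-8984/429 (≈-20.9417) theta=-2993/2145 (≈-1.3953)
After 8 (thin lens f=26): x=-8984/429 (≈-20.9417) theta=-5483/9295 (≈-0.5899)
After 9 (propagate distance d=18 (to screen)): x=-880042/27885 (≈-31.5597) theta=-5483/9295 (≈-0.5899)
Rounded to 4 decimal places: x = -31.5597

Answer: -31.5597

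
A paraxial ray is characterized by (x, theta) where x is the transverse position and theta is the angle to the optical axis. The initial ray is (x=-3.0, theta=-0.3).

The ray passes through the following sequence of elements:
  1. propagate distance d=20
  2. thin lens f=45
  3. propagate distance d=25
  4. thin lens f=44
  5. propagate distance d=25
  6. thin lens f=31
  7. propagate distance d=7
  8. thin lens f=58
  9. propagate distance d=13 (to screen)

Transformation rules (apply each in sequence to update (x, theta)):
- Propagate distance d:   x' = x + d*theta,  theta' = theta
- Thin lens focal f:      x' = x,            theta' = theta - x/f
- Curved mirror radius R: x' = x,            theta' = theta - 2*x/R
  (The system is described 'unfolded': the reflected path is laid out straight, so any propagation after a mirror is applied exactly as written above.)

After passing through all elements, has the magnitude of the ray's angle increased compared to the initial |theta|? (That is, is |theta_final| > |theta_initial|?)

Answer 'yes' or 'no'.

Answer: yes

Derivation:
Initial: x=-3.0000 theta=-0.3000
After 1 (propagate distance d=20): x=-9.0000 theta=-0.3000
After 2 (thin lens f=45): x=-9.0000 theta=-0.1000
After 3 (propagate distance d=25): x=-11.5000 theta=-0.1000
After 4 (thin lens f=44): x=-11.5000 theta=71/440 (≈0.1614)
After 5 (propagate distance d=25): x=-657/88 (≈-7.4659) theta=71/440 (≈0.1614)
After 6 (thin lens f=31): x=-657/88 (≈-7.4659) theta=2743/6820 (≈0.4022)
After 7 (propagate distance d=7): x=-63433/13640 (≈-4.6505) theta=2743/6820 (≈0.4022)
After 8 (thin lens f=58): x=-63433/13640 (≈-4.6505) theta=381621/791120 (≈0.4824)
After 9 (propagate distance d=13 (to screen)): x=1281959/791120 (≈1.6204) theta=381621/791120 (≈0.4824)
|theta_initial|=0.3000 |theta_final|=381621/791120 (≈0.4824) -> increased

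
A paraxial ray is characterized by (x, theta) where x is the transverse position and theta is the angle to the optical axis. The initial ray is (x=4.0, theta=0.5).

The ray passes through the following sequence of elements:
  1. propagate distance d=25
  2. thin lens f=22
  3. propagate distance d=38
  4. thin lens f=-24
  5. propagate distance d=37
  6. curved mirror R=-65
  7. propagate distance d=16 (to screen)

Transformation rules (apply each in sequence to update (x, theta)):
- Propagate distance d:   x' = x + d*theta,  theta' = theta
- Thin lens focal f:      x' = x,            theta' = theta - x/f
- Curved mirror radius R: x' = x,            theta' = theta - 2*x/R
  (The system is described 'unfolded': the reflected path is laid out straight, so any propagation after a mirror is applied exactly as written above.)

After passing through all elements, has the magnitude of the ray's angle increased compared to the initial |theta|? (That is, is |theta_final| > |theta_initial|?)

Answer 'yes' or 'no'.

Initial: x=4.0000 theta=0.5000
After 1 (propagate distance d=25): x=16.5000 theta=0.5000
After 2 (thin lens f=22): x=16.5000 theta=-0.2500
After 3 (propagate distance d=38): x=7.0000 theta=-0.2500
After 4 (thin lens f=-24): x=7.0000 theta=1/24 (≈0.0417)
After 5 (propagate distance d=37): x=205/24 (≈8.5417) theta=1/24 (≈0.0417)
After 6 (curved mirror R=-65): x=205/24 (≈8.5417) theta=95/312 (≈0.3045)
After 7 (propagate distance d=16 (to screen)): x=1395/104 (≈13.4135) theta=95/312 (≈0.3045)
|theta_initial|=0.5000 |theta_final|=95/312 (≈0.3045) -> not increased

Answer: no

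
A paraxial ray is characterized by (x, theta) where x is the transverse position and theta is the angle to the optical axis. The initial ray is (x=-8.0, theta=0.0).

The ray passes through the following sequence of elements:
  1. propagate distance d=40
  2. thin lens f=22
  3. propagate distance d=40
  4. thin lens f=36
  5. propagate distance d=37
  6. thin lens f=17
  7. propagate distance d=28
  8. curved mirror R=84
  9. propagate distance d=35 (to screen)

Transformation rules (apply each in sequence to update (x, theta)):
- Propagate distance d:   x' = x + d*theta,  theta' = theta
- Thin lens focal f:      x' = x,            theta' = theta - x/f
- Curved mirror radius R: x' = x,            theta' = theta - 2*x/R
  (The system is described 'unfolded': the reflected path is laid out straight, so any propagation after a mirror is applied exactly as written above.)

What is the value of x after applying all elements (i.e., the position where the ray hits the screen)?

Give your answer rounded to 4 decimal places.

Answer: -21.5455

Derivation:
Initial: x=-8.0000 theta=0.0000
After 1 (propagate distance d=40): x=-8.0000 theta=0.0000
After 2 (thin lens f=22): x=-8.0000 theta=4/11 (≈0.3636)
After 3 (propagate distance d=40): x=72/11 (≈6.5455) theta=4/11 (≈0.3636)
After 4 (thin lens f=36): x=72/11 (≈6.5455) theta=2/11 (≈0.1818)
After 5 (propagate distance d=37): x=146/11 (≈13.2727) theta=2/11 (≈0.1818)
After 6 (thin lens f=17): x=146/11 (≈13.2727) theta=-112/187 (≈-0.5989)
After 7 (propagate distance d=28): x=-654/187 (≈-3.4973) theta=-112/187 (≈-0.5989)
After 8 (curved mirror R=84): x=-654/187 (≈-3.4973) theta=-675/1309 (≈-0.5157)
After 9 (propagate distance d=35 (to screen)): x=-237/11 (≈-21.5455) theta=-675/1309 (≈-0.5157)
Rounded to 4 decimal places: x = -21.5455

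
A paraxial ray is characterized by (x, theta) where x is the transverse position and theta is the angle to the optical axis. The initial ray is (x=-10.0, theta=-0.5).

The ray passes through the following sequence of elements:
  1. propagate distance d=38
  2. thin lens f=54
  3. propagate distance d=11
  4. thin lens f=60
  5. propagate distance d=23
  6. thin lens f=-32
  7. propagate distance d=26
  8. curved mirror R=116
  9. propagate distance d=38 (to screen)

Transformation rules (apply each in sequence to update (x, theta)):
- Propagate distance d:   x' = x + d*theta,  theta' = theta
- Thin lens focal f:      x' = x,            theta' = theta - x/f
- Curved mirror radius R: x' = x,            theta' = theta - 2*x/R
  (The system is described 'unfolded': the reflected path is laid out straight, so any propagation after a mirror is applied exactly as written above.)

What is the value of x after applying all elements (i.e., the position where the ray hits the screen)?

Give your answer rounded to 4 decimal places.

Answer: -6.2936

Derivation:
Initial: x=-10.0000 theta=-0.5000
After 1 (propagate distance d=38): x=-29.0000 theta=-0.5000
After 2 (thin lens f=54): x=-29.0000 theta=1/27 (≈0.0370)
After 3 (propagate distance d=11): x=-772/27 (≈-28.5926) theta=1/27 (≈0.0370)
After 4 (thin lens f=60): x=-772/27 (≈-28.5926) theta=208/405 (≈0.5136)
After 5 (propagate distance d=23): x=-6796/405 (≈-16.7802) theta=208/405 (≈0.5136)
After 6 (thin lens f=-32): x=-6796/405 (≈-16.7802) theta=-7/648 (≈-0.0108)
After 7 (propagate distance d=26): x=-3071/180 (≈-17.0611) theta=-7/648 (≈-0.0108)
After 8 (curved mirror R=116): x=-3071/180 (≈-17.0611) theta=3328/11745 (≈0.2834)
After 9 (propagate distance d=38 (to screen)): x=-59135/9396 (≈-6.2936) theta=3328/11745 (≈0.2834)
Rounded to 4 decimal places: x = -6.2936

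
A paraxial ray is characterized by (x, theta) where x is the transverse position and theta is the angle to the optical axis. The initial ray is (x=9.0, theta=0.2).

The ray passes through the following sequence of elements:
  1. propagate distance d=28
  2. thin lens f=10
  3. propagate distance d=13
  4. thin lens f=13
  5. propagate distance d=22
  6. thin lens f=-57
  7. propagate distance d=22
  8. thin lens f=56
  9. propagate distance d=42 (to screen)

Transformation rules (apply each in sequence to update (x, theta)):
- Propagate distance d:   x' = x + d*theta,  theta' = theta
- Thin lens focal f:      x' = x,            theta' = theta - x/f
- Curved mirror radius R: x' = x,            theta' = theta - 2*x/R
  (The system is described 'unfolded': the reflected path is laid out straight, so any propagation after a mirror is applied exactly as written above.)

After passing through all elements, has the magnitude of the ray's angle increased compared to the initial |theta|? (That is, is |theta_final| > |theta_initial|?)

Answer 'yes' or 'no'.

Answer: yes

Derivation:
Initial: x=9.0000 theta=0.2000
After 1 (propagate distance d=28): x=14.6000 theta=0.2000
After 2 (thin lens f=10): x=14.6000 theta=-1.2600
After 3 (propagate distance d=13): x=-1.7800 theta=-1.2600
After 4 (thin lens f=13): x=-1.7800 theta=-73/65 (≈-1.1231)
After 5 (propagate distance d=22): x=-17217/650 (≈-26.4877) theta=-73/65 (≈-1.1231)
After 6 (thin lens f=-57): x=-17217/650 (≈-26.4877) theta=-19609/12350 (≈-1.5878)
After 7 (propagate distance d=22): x=-758521/12350 (≈-61.4187) theta=-19609/12350 (≈-1.5878)
After 8 (thin lens f=56): x=-758521/12350 (≈-61.4187) theta=-339583/691600 (≈-0.4910)
After 9 (propagate distance d=42 (to screen)): x=-213307/2600 (≈-82.0412) theta=-339583/691600 (≈-0.4910)
|theta_initial|=0.2000 |theta_final|=339583/691600 (≈0.4910) -> increased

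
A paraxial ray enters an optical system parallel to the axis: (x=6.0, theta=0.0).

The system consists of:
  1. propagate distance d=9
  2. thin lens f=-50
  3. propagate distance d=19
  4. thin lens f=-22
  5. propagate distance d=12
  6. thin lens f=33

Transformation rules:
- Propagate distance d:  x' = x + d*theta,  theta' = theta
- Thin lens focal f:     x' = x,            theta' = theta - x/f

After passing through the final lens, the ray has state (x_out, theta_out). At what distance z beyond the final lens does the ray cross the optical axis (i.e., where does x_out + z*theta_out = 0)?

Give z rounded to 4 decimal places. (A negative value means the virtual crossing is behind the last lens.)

Initial: x=6.0000 theta=0.0000
After 1 (propagate distance d=9): x=6.0000 theta=0.0000
After 2 (thin lens f=-50): x=6.0000 theta=0.1200
After 3 (propagate distance d=19): x=8.2800 theta=0.1200
After 4 (thin lens f=-22): x=8.2800 theta=273/550 (≈0.4964)
After 5 (propagate distance d=12): x=783/55 (≈14.2364) theta=273/550 (≈0.4964)
After 6 (thin lens f=33): x=783/55 (≈14.2364) theta=393/6050 (≈0.0650)
z_focus = -x_out/theta_out = -(783/55)/(393/6050) = -28710/131 ≈ -219.1603
Rounded to 4 decimal places: z = -219.1603

Answer: -219.1603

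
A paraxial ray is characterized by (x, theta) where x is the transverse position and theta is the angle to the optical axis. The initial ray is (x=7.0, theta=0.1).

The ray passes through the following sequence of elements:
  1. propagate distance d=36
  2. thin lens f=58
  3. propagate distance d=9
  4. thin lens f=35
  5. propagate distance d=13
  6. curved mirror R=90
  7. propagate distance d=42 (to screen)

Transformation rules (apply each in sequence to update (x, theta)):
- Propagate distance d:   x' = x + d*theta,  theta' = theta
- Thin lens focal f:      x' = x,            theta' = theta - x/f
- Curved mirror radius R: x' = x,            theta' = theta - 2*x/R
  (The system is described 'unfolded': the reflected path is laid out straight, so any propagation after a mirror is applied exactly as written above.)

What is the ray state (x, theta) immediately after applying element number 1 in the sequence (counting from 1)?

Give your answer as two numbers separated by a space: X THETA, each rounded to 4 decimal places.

Initial: x=7.0000 theta=0.1000
After 1 (propagate distance d=36): x=10.6000 theta=0.1000
Rounded to 4 decimal places: x = 10.6000, theta = 0.1000

Answer: 10.6000 0.1000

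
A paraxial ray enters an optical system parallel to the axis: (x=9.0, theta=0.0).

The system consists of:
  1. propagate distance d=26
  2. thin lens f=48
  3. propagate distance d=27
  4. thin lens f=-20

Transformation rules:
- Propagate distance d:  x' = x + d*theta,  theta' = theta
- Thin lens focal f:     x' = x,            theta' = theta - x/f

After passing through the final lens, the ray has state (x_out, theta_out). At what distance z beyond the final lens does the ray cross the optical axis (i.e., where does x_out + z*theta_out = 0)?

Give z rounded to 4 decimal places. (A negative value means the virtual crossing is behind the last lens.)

Answer: -420.0000

Derivation:
Initial: x=9.0000 theta=0.0000
After 1 (propagate distance d=26): x=9.0000 theta=0.0000
After 2 (thin lens f=48): x=9.0000 theta=-0.1875
After 3 (propagate distance d=27): x=3.9375 theta=-0.1875
After 4 (thin lens f=-20): x=3.9375 theta=3/320 (≈0.0094)
z_focus = -x_out/theta_out = -(3.9375)/(3/320) = -420.0000
Rounded to 4 decimal places: z = -420.0000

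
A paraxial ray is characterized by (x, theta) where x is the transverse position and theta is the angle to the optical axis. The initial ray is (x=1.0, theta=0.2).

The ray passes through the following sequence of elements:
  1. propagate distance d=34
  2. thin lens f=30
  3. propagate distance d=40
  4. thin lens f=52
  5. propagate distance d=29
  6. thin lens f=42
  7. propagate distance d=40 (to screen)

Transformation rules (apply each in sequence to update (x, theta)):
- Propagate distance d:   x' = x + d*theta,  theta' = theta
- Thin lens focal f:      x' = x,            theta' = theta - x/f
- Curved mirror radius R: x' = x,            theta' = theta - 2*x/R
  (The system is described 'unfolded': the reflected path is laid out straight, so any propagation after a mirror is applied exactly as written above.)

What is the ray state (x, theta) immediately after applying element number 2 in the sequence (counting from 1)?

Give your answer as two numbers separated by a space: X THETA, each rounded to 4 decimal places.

Answer: 7.8000 -0.0600

Derivation:
Initial: x=1.0000 theta=0.2000
After 1 (propagate distance d=34): x=7.8000 theta=0.2000
After 2 (thin lens f=30): x=7.8000 theta=-0.0600
Rounded to 4 decimal places: x = 7.8000, theta = -0.0600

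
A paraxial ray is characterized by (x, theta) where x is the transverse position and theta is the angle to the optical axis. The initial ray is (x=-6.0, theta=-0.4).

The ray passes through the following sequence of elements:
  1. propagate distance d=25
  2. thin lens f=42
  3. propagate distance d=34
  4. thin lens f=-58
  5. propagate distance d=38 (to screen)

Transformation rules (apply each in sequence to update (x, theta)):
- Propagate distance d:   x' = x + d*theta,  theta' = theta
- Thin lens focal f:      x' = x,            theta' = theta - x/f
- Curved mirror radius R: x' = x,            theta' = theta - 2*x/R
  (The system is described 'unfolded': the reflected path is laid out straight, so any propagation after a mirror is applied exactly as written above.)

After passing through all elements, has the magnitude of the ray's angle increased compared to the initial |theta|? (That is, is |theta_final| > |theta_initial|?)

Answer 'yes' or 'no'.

Initial: x=-6.0000 theta=-0.4000
After 1 (propagate distance d=25): x=-16.0000 theta=-0.4000
After 2 (thin lens f=42): x=-16.0000 theta=-2/105 (≈-0.0190)
After 3 (propagate distance d=34): x=-1748/105 (≈-16.6476) theta=-2/105 (≈-0.0190)
After 4 (thin lens f=-58): x=-1748/105 (≈-16.6476) theta=-932/3045 (≈-0.3061)
After 5 (propagate distance d=38 (to screen)): x=-86108/3045 (≈-28.2785) theta=-932/3045 (≈-0.3061)
|theta_initial|=0.4000 |theta_final|=932/3045 (≈0.3061) -> not increased

Answer: no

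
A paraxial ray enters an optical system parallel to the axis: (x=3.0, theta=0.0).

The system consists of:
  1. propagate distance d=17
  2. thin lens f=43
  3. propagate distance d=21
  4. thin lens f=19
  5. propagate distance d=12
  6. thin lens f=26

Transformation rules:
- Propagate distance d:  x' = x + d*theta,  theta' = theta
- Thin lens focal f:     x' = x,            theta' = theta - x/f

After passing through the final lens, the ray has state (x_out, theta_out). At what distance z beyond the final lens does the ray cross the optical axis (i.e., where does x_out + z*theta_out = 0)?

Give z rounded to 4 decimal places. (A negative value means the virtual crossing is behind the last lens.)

Initial: x=3.0000 theta=0.0000
After 1 (propagate distance d=17): x=3.0000 theta=0.0000
After 2 (thin lens f=43): x=3.0000 theta=-3/43 (≈-0.0698)
After 3 (propagate distance d=21): x=66/43 (≈1.5349) theta=-3/43 (≈-0.0698)
After 4 (thin lens f=19): x=66/43 (≈1.5349) theta=-123/817 (≈-0.1506)
After 5 (propagate distance d=12): x=-222/817 (≈-0.2717) theta=-123/817 (≈-0.1506)
After 6 (thin lens f=26): x=-222/817 (≈-0.2717) theta=-1488/10621 (≈-0.1401)
z_focus = -x_out/theta_out = -(-222/817)/(-1488/10621) = -481/248 ≈ -1.9395
Rounded to 4 decimal places: z = -1.9395

Answer: -1.9395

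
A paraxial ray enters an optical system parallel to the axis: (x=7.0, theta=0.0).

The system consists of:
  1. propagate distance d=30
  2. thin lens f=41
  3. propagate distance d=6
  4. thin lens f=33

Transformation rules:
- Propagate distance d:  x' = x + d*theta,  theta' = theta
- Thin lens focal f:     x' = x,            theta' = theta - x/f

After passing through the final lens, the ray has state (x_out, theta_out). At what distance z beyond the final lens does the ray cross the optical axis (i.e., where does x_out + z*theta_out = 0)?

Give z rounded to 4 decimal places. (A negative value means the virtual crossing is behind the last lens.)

Answer: 16.9853

Derivation:
Initial: x=7.0000 theta=0.0000
After 1 (propagate distance d=30): x=7.0000 theta=0.0000
After 2 (thin lens f=41): x=7.0000 theta=-7/41 (≈-0.1707)
After 3 (propagate distance d=6): x=245/41 (≈5.9756) theta=-7/41 (≈-0.1707)
After 4 (thin lens f=33): x=245/41 (≈5.9756) theta=-476/1353 (≈-0.3518)
z_focus = -x_out/theta_out = -(245/41)/(-476/1353) = 1155/68 ≈ 16.9853
Rounded to 4 decimal places: z = 16.9853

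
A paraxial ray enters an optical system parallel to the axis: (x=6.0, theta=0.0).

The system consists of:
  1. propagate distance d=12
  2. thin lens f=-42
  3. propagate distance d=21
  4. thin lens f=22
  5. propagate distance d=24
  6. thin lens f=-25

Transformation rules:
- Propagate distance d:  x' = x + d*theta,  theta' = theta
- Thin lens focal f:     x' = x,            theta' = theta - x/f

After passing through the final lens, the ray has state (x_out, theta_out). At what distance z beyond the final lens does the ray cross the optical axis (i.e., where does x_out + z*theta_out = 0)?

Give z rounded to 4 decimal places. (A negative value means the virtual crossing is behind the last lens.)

Answer: 16.1316

Derivation:
Initial: x=6.0000 theta=0.0000
After 1 (propagate distance d=12): x=6.0000 theta=0.0000
After 2 (thin lens f=-42): x=6.0000 theta=1/7 (≈0.1429)
After 3 (propagate distance d=21): x=9.0000 theta=1/7 (≈0.1429)
After 4 (thin lens f=22): x=9.0000 theta=-41/154 (≈-0.2662)
After 5 (propagate distance d=24): x=201/77 (≈2.6104) theta=-41/154 (≈-0.2662)
After 6 (thin lens f=-25): x=201/77 (≈2.6104) theta=-89/550 (≈-0.1618)
z_focus = -x_out/theta_out = -(201/77)/(-89/550) = 10050/623 ≈ 16.1316
Rounded to 4 decimal places: z = 16.1316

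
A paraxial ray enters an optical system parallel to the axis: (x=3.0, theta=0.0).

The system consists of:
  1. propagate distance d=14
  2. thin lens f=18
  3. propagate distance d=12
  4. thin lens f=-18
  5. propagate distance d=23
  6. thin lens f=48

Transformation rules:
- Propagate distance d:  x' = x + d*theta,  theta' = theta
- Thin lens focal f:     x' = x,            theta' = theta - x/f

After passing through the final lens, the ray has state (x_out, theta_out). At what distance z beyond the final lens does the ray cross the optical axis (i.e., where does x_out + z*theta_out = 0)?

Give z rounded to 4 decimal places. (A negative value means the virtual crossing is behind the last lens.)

Initial: x=3.0000 theta=0.0000
After 1 (propagate distance d=14): x=3.0000 theta=0.0000
After 2 (thin lens f=18): x=3.0000 theta=-1/6 (≈-0.1667)
After 3 (propagate distance d=12): x=1.0000 theta=-1/6 (≈-0.1667)
After 4 (thin lens f=-18): x=1.0000 theta=-1/9 (≈-0.1111)
After 5 (propagate distance d=23): x=-14/9 (≈-1.5556) theta=-1/9 (≈-0.1111)
After 6 (thin lens f=48): x=-14/9 (≈-1.5556) theta=-17/216 (≈-0.0787)
z_focus = -x_out/theta_out = -(-14/9)/(-17/216) = -336/17 ≈ -19.7647
Rounded to 4 decimal places: z = -19.7647

Answer: -19.7647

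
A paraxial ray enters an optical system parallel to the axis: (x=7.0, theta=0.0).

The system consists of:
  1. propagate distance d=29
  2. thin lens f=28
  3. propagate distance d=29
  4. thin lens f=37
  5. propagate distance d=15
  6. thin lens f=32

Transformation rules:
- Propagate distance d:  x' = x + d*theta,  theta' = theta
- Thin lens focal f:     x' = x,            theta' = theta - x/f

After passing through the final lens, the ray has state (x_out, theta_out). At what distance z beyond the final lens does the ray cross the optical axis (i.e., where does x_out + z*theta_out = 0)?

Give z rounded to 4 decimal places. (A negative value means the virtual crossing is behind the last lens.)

Initial: x=7.0000 theta=0.0000
After 1 (propagate distance d=29): x=7.0000 theta=0.0000
After 2 (thin lens f=28): x=7.0000 theta=-0.2500
After 3 (propagate distance d=29): x=-0.2500 theta=-0.2500
After 4 (thin lens f=37): x=-0.2500 theta=-9/37 (≈-0.2432)
After 5 (propagate distance d=15): x=-577/148 (≈-3.8986) theta=-9/37 (≈-0.2432)
After 6 (thin lens f=32): x=-577/148 (≈-3.8986) theta=-575/4736 (≈-0.1214)
z_focus = -x_out/theta_out = -(-577/148)/(-575/4736) = -18464/575 ≈ -32.1113
Rounded to 4 decimal places: z = -32.1113

Answer: -32.1113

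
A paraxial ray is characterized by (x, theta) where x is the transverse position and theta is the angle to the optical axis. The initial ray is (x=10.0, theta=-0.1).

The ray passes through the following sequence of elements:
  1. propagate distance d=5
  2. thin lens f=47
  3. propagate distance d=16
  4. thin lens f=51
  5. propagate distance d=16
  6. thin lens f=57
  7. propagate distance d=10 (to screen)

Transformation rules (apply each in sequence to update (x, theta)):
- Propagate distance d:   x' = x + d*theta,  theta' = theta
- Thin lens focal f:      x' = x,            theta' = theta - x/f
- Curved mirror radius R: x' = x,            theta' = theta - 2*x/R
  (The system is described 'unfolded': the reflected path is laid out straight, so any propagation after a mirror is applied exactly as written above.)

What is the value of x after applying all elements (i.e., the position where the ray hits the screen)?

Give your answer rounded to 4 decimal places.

Answer: -5.2818

Derivation:
Initial: x=10.0000 theta=-0.1000
After 1 (propagate distance d=5): x=9.5000 theta=-0.1000
After 2 (thin lens f=47): x=9.5000 theta=-71/235 (≈-0.3021)
After 3 (propagate distance d=16): x=2193/470 (≈4.6660) theta=-71/235 (≈-0.3021)
After 4 (thin lens f=51): x=2193/470 (≈4.6660) theta=-37/94 (≈-0.3936)
After 5 (propagate distance d=16): x=-767/470 (≈-1.6319) theta=-37/94 (≈-0.3936)
After 6 (thin lens f=57): x=-767/470 (≈-1.6319) theta=-4889/13395 (≈-0.3650)
After 7 (propagate distance d=10 (to screen)): x=-141499/26790 (≈-5.2818) theta=-4889/13395 (≈-0.3650)
Rounded to 4 decimal places: x = -5.2818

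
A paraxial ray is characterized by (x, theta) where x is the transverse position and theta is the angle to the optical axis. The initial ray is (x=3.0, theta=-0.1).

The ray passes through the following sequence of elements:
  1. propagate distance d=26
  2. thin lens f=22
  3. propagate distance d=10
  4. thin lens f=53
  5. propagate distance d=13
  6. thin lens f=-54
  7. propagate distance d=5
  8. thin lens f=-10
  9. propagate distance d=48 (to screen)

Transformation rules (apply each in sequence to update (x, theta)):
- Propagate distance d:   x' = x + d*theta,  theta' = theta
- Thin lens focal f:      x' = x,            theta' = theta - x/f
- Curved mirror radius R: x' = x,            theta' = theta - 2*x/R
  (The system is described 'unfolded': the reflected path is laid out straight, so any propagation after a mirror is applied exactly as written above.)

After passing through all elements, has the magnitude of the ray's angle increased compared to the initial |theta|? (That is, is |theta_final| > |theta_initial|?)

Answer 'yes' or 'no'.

Answer: yes

Derivation:
Initial: x=3.0000 theta=-0.1000
After 1 (propagate distance d=26): x=0.4000 theta=-0.1000
After 2 (thin lens f=22): x=0.4000 theta=-13/110 (≈-0.1182)
After 3 (propagate distance d=10): x=-43/55 (≈-0.7818) theta=-13/110 (≈-0.1182)
After 4 (thin lens f=53): x=-43/55 (≈-0.7818) theta=-603/5830 (≈-0.1034)
After 5 (propagate distance d=13): x=-1127/530 (≈-2.1264) theta=-603/5830 (≈-0.1034)
After 6 (thin lens f=-54): x=-1127/530 (≈-2.1264) theta=-44959/314820 (≈-0.1428)
After 7 (propagate distance d=5): x=-894233/314820 (≈-2.8405) theta=-44959/314820 (≈-0.1428)
After 8 (thin lens f=-10): x=-894233/314820 (≈-2.8405) theta=-447941/1049400 (≈-0.4269)
After 9 (propagate distance d=48 (to screen)): x=-3338447/143100 (≈-23.3295) theta=-447941/1049400 (≈-0.4269)
|theta_initial|=0.1000 |theta_final|=447941/1049400 (≈0.4269) -> increased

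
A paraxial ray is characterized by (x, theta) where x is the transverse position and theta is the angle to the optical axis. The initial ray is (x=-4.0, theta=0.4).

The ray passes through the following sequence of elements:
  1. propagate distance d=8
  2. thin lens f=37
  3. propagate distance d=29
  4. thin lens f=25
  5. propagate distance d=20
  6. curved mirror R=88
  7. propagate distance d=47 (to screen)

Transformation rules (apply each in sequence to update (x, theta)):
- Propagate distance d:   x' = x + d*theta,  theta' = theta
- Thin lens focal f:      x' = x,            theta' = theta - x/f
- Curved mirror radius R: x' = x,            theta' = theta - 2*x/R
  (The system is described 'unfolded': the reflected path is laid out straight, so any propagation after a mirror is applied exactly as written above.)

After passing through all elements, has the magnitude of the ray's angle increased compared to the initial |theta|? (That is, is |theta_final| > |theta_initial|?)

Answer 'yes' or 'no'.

Initial: x=-4.0000 theta=0.4000
After 1 (propagate distance d=8): x=-0.8000 theta=0.4000
After 2 (thin lens f=37): x=-0.8000 theta=78/185 (≈0.4216)
After 3 (propagate distance d=29): x=2114/185 (≈11.4270) theta=78/185 (≈0.4216)
After 4 (thin lens f=25): x=2114/185 (≈11.4270) theta=-164/4625 (≈-0.0355)
After 5 (propagate distance d=20): x=9914/925 (≈10.7178) theta=-164/4625 (≈-0.0355)
After 6 (curved mirror R=88): x=9914/925 (≈10.7178) theta=-28393/101750 (≈-0.2790)
After 7 (propagate distance d=47 (to screen)): x=-243931/101750 (≈-2.3974) theta=-28393/101750 (≈-0.2790)
|theta_initial|=0.4000 |theta_final|=28393/101750 (≈0.2790) -> not increased

Answer: no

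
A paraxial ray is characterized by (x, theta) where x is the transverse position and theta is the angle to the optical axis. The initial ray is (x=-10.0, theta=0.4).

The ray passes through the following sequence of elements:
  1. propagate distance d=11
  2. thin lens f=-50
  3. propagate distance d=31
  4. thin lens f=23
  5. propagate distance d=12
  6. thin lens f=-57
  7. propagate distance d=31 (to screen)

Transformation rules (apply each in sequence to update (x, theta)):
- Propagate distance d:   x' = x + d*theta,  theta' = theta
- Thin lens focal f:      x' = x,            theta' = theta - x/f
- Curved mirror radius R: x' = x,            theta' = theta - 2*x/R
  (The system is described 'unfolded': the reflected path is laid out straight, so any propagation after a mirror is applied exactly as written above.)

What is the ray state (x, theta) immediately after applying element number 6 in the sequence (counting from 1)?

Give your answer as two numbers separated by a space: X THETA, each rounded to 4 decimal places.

Initial: x=-10.0000 theta=0.4000
After 1 (propagate distance d=11): x=-5.6000 theta=0.4000
After 2 (thin lens f=-50): x=-5.6000 theta=0.2880
After 3 (propagate distance d=31): x=3.3280 theta=0.2880
After 4 (thin lens f=23): x=3.3280 theta=412/2875 (≈0.1433)
After 5 (propagate distance d=12): x=14512/2875 (≈5.0477) theta=412/2875 (≈0.1433)
After 6 (thin lens f=-57): x=14512/2875 (≈5.0477) theta=1652/7125 (≈0.2319)
Rounded to 4 decimal places: x = 5.0477, theta = 0.2319

Answer: 5.0477 0.2319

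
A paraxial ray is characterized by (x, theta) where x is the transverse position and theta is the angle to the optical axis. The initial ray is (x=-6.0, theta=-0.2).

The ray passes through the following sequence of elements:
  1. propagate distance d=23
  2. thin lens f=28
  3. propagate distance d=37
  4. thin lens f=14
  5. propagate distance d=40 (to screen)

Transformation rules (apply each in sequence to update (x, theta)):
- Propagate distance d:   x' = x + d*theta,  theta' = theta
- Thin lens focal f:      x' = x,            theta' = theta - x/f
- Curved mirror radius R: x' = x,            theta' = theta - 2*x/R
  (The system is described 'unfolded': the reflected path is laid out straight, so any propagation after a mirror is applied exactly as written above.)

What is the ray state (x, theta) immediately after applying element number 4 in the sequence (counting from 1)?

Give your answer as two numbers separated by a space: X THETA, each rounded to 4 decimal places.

Initial: x=-6.0000 theta=-0.2000
After 1 (propagate distance d=23): x=-10.6000 theta=-0.2000
After 2 (thin lens f=28): x=-10.6000 theta=5/28 (≈0.1786)
After 3 (propagate distance d=37): x=-559/140 (≈-3.9929) theta=5/28 (≈0.1786)
After 4 (thin lens f=14): x=-559/140 (≈-3.9929) theta=909/1960 (≈0.4638)
Rounded to 4 decimal places: x = -3.9929, theta = 0.4638

Answer: -3.9929 0.4638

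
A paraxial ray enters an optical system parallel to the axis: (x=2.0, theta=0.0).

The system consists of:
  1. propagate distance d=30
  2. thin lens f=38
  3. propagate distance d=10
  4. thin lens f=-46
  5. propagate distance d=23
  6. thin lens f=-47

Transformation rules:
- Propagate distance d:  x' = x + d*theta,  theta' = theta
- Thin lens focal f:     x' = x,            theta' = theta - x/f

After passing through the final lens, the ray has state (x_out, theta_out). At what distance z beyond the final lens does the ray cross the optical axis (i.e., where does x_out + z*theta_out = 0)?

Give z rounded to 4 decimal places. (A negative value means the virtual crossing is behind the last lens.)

Answer: -1467.0714

Derivation:
Initial: x=2.0000 theta=0.0000
After 1 (propagate distance d=30): x=2.0000 theta=0.0000
After 2 (thin lens f=38): x=2.0000 theta=-1/19 (≈-0.0526)
After 3 (propagate distance d=10): x=28/19 (≈1.4737) theta=-1/19 (≈-0.0526)
After 4 (thin lens f=-46): x=28/19 (≈1.4737) theta=-9/437 (≈-0.0206)
After 5 (propagate distance d=23): x=1.0000 theta=-9/437 (≈-0.0206)
After 6 (thin lens f=-47): x=1.0000 theta=14/20539 (≈0.0007)
z_focus = -x_out/theta_out = -(1.0000)/(14/20539) = -20539/14 ≈ -1467.0714
Rounded to 4 decimal places: z = -1467.0714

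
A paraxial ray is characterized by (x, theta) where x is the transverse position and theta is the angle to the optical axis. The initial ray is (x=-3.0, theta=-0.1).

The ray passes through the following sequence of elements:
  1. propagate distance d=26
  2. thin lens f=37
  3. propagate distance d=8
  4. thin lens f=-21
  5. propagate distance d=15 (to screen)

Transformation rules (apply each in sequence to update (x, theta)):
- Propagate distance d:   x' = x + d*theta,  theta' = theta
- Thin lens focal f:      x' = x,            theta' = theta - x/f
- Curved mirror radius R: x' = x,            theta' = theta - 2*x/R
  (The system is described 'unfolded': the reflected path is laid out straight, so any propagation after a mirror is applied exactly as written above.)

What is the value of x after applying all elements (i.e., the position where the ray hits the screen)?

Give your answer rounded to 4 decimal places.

Answer: -8.1255

Derivation:
Initial: x=-3.0000 theta=-0.1000
After 1 (propagate distance d=26): x=-5.6000 theta=-0.1000
After 2 (thin lens f=37): x=-5.6000 theta=19/370 (≈0.0514)
After 3 (propagate distance d=8): x=-192/37 (≈-5.1892) theta=19/370 (≈0.0514)
After 4 (thin lens f=-21): x=-192/37 (≈-5.1892) theta=-507/2590 (≈-0.1958)
After 5 (propagate distance d=15 (to screen)): x=-4209/518 (≈-8.1255) theta=-507/2590 (≈-0.1958)
Rounded to 4 decimal places: x = -8.1255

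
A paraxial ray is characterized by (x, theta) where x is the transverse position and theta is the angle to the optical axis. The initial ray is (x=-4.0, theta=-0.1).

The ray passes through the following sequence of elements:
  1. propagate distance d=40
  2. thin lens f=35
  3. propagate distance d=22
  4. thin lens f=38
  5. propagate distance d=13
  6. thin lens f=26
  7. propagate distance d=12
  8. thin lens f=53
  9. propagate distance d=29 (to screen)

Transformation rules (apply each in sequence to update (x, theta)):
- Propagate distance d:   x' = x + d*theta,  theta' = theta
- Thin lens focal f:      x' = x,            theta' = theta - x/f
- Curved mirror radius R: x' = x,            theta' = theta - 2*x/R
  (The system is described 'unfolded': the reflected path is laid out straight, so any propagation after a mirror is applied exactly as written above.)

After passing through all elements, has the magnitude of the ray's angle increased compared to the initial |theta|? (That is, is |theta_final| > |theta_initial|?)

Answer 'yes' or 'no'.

Initial: x=-4.0000 theta=-0.1000
After 1 (propagate distance d=40): x=-8.0000 theta=-0.1000
After 2 (thin lens f=35): x=-8.0000 theta=9/70 (≈0.1286)
After 3 (propagate distance d=22): x=-181/35 (≈-5.1714) theta=9/70 (≈0.1286)
After 4 (thin lens f=38): x=-181/35 (≈-5.1714) theta=176/665 (≈0.2647)
After 5 (propagate distance d=13): x=-1151/665 (≈-1.7308) theta=176/665 (≈0.2647)
After 6 (thin lens f=26): x=-1151/665 (≈-1.7308) theta=5727/17290 (≈0.3312)
After 7 (propagate distance d=12): x=1021/455 (≈2.2440) theta=5727/17290 (≈0.3312)
After 8 (thin lens f=53): x=1021/455 (≈2.2440) theta=37819/130910 (≈0.2889)
After 9 (propagate distance d=29 (to screen)): x=9733551/916370 (≈10.6219) theta=37819/130910 (≈0.2889)
|theta_initial|=0.1000 |theta_final|=37819/130910 (≈0.2889) -> increased

Answer: yes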